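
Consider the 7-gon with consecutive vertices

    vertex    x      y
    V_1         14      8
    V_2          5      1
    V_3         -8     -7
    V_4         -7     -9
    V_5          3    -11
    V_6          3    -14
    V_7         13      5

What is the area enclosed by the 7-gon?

V_1→V_2: (14)(1) − (5)(8) = -26
V_2→V_3: (5)(-7) − (-8)(1) = -27
V_3→V_4: (-8)(-9) − (-7)(-7) = 23
V_4→V_5: (-7)(-11) − (3)(-9) = 104
V_5→V_6: (3)(-14) − (3)(-11) = -9
V_6→V_7: (3)(5) − (13)(-14) = 197
V_7→V_1: (13)(8) − (14)(5) = 34
Σ = 296
Area = |Σ|/2 = 148.

148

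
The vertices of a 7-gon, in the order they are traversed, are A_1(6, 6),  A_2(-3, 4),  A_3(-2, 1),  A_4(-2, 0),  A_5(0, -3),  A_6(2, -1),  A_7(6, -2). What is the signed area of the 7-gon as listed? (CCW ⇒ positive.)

Apply the shoelace (surveyor's) formula: 2A = Σ (x_i·y_{i+1} − x_{i+1}·y_i), indices taken mod 7.
Σ = (42) + (5) + (2) + (6) + (6) + (2) + (48) = 111
Signed area = Σ/2 = 55.5 (positive ⇒ counter-clockwise traversal).

55.5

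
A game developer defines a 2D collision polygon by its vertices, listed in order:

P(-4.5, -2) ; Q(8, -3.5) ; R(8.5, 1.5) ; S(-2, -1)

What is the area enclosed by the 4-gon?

33.75

Apply the shoelace formula: 2A = Σ (x_i·y_{i+1} − x_{i+1}·y_i), indices taken mod 4.
Σ = (31.75) + (41.75) + (-5.5) + (-0.5) = 67.5
Area = |Σ|/2 = 33.75.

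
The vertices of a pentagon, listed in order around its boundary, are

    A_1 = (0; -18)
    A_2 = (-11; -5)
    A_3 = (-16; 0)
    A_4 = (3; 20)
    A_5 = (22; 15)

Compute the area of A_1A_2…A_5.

Apply the shoelace (surveyor's) formula: 2A = Σ (x_i·y_{i+1} − x_{i+1}·y_i), indices taken mod 5.
Cross-terms: -198, -80, -320, -395, -396  ⇒  Σ = -1389
Area = |Σ|/2 = 694.5.

694.5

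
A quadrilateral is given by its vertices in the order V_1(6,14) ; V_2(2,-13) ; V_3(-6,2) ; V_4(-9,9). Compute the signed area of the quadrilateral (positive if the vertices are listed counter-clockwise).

Apply the shoelace formula: 2A = Σ (x_i·y_{i+1} − x_{i+1}·y_i), indices taken mod 4.
V_1→V_2: (6)(-13) − (2)(14) = -106
V_2→V_3: (2)(2) − (-6)(-13) = -74
V_3→V_4: (-6)(9) − (-9)(2) = -36
V_4→V_1: (-9)(14) − (6)(9) = -180
Σ = -396
Signed area = Σ/2 = -198 (negative ⇒ clockwise traversal).

-198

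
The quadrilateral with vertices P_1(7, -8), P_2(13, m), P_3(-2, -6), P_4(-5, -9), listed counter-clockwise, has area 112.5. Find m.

12

Write out the shoelace sum; only the two edges meeting at P_2 involve m:
2·Area = [(7·m − 13·(-8)) + (13·(-6) − (-2)·m)] + 91
       = 9·m + 117 = 225
⇒ m = 12.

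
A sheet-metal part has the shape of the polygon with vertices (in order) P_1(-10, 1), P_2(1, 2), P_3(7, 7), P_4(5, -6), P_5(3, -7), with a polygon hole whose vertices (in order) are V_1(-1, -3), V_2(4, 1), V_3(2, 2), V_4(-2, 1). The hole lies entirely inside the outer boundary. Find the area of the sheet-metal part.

Outer boundary:
Cross-terms: -21, -7, -77, -17, -67  ⇒  Σ = -189
Area = |Σ|/2 = 94.5.
Hole:
Apply the surveyor's formula: 2A = Σ (x_i·y_{i+1} − x_{i+1}·y_i), indices taken mod 4.
Σ = (11) + (6) + (6) + (7) = 30
Area = |Σ|/2 = 15.
Net area = 94.5 − 15 = 79.5.

79.5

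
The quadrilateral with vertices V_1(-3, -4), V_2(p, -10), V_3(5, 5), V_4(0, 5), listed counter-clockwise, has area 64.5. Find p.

1

Write out the shoelace sum; only the two edges meeting at V_2 involve p:
2·Area = [((-3)·(-10) − p·(-4)) + (p·5 − 5·(-10))] + 40
       = 9·p + 120 = 129
⇒ p = 1.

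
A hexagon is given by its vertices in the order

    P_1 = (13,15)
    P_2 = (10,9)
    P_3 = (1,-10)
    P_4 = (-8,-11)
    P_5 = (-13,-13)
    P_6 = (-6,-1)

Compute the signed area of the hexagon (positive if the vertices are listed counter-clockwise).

Apply Gauss's area formula: 2A = Σ (x_i·y_{i+1} − x_{i+1}·y_i), indices taken mod 6.
Σ = (-33) + (-109) + (-91) + (-39) + (-65) + (-77) = -414
Signed area = Σ/2 = -207 (negative ⇒ clockwise traversal).

-207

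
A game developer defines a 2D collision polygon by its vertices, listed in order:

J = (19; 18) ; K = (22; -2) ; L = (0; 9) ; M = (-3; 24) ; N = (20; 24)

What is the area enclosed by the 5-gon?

428.5

Apply the surveyor's formula: 2A = Σ (x_i·y_{i+1} − x_{i+1}·y_i), indices taken mod 5.
Cross-terms: -434, 198, 27, -552, -96  ⇒  Σ = -857
Area = |Σ|/2 = 428.5.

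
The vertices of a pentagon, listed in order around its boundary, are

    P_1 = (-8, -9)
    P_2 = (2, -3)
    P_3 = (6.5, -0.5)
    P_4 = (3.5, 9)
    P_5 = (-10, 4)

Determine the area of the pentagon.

Apply the shoelace formula: 2A = Σ (x_i·y_{i+1} − x_{i+1}·y_i), indices taken mod 5.
Σ = (42) + (18.5) + (60.25) + (104) + (122) = 346.75
Area = |Σ|/2 = 173.375.

173.375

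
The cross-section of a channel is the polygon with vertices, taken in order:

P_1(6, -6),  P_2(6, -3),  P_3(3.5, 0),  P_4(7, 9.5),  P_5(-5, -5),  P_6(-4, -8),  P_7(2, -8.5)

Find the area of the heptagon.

Cross-terms: 18, 10.5, 33.25, 12.5, 20, 50, 39  ⇒  Σ = 183.25
Area = |Σ|/2 = 91.625.

91.625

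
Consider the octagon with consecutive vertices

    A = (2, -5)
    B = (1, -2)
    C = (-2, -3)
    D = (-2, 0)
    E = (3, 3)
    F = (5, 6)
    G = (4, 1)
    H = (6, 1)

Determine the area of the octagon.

34

Σ = (1) + (-7) + (-6) + (-6) + (3) + (-19) + (-2) + (-32) = -68
Area = |Σ|/2 = 34.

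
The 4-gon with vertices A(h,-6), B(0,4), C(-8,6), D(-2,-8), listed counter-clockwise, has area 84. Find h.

4

The doubled signed area Σ (x_i y_{i+1} − x_{i+1} y_i) is linear in h.
With h=0 it equals 120; the coefficient of h is 12 (from the two edges through A).
So 12·h + 120 = 2·84 = 168 ⇒ h = 4.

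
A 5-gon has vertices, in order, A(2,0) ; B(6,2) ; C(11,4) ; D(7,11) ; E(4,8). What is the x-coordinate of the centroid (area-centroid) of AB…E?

Apply Gauss's area formula. First the cross-terms c_i = x_i·y_{i+1} − x_{i+1}·y_i:
  4, 2, 93, 12, -16  ⇒  2A = 95, A = 47.5.
Then Σ (x_i + x_{i+1})·c_i = 1776, so x̄ = 1776 / (6·47.5) = 592/95.

592/95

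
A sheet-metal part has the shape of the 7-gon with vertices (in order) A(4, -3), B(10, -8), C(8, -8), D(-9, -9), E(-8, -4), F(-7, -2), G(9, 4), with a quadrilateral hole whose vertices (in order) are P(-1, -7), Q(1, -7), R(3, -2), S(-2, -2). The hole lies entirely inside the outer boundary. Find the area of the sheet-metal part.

Outer boundary:
Σ = (-2) + (-16) + (-144) + (-36) + (-12) + (-10) + (-43) = -263
Area = |Σ|/2 = 131.5.
Hole:
Σ = (14) + (19) + (-10) + (12) = 35
Area = |Σ|/2 = 17.5.
Net area = 131.5 − 17.5 = 114.

114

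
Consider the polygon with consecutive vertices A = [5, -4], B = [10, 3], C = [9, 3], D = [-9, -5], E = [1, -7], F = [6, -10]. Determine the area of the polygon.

83

Apply the shoelace (surveyor's) formula: 2A = Σ (x_i·y_{i+1} − x_{i+1}·y_i), indices taken mod 6.
A→B: (5)(3) − (10)(-4) = 55
B→C: (10)(3) − (9)(3) = 3
C→D: (9)(-5) − (-9)(3) = -18
D→E: (-9)(-7) − (1)(-5) = 68
E→F: (1)(-10) − (6)(-7) = 32
F→A: (6)(-4) − (5)(-10) = 26
Σ = 166
Area = |Σ|/2 = 83.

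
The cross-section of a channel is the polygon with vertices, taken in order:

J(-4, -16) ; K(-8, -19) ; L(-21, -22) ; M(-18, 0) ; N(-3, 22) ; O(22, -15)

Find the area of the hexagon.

959

Apply the surveyor's formula: 2A = Σ (x_i·y_{i+1} − x_{i+1}·y_i), indices taken mod 6.
Σ = (-52) + (-223) + (-396) + (-396) + (-439) + (-412) = -1918
Area = |Σ|/2 = 959.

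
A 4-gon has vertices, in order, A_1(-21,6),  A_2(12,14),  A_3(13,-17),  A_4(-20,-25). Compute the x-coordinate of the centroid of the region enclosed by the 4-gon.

Apply the surveyor's formula. First the cross-terms c_i = x_i·y_{i+1} − x_{i+1}·y_i:
  -366, -386, -665, -645  ⇒  2A = -2062, A = -1031.
Then Σ (x_i + x_{i+1})·c_i = 24744, so x̄ = 24744 / (6·(-1031)) = -4.

-4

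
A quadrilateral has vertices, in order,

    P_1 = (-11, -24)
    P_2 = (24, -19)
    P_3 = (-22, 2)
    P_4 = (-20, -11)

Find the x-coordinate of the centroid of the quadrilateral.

-307/72

Apply the shoelace formula. First the cross-terms c_i = x_i·y_{i+1} − x_{i+1}·y_i:
  785, -370, 282, 359  ⇒  2A = 1056, A = 528.
Then Σ (x_i + x_{i+1})·c_i = -13508, so x̄ = -13508 / (6·528) = -307/72.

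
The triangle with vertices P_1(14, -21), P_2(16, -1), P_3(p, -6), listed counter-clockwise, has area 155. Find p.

0

The doubled signed area Σ (x_i y_{i+1} − x_{i+1} y_i) is linear in p.
With p=0 it equals 310; the coefficient of p is -20 (from the two edges through P_3).
So -20·p + 310 = 2·155 = 310 ⇒ p = 0.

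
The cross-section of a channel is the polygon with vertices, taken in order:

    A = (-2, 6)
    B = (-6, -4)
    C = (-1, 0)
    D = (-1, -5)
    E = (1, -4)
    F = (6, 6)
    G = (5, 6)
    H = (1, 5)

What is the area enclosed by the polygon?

62.5

Σ = (44) + (-4) + (5) + (9) + (30) + (6) + (19) + (16) = 125
Area = |Σ|/2 = 62.5.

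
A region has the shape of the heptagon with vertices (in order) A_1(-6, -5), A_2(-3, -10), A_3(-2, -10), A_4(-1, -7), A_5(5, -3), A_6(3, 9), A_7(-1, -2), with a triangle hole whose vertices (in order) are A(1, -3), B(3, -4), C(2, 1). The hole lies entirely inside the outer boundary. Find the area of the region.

Outer boundary:
Σ = (45) + (10) + (4) + (38) + (54) + (3) + (-7) = 147
Area = |Σ|/2 = 73.5.
Hole:
Apply Gauss's area formula: 2A = Σ (x_i·y_{i+1} − x_{i+1}·y_i), indices taken mod 3.
Σ = (5) + (11) + (-7) = 9
Area = |Σ|/2 = 4.5.
Net area = 73.5 − 4.5 = 69.

69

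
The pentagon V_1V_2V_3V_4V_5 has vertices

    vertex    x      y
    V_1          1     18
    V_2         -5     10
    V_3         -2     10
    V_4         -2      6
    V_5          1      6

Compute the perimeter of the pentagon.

32

|V_1V_2| = √((-6)² + (-8)²) = √100 = 10
|V_2V_3| = √((3)² + (0)²) = √9 = 3
|V_3V_4| = √((0)² + (-4)²) = √16 = 4
|V_4V_5| = √((3)² + (0)²) = √9 = 3
|V_5V_1| = √((0)² + (12)²) = √144 = 12
Perimeter = 10 + 3 + 4 + 3 + 12 = 32.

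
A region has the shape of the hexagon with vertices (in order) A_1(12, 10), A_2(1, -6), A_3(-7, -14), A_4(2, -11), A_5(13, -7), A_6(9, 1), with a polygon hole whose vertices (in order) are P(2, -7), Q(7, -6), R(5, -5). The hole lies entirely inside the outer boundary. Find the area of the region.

Outer boundary:
Σ = (-82) + (-56) + (105) + (129) + (76) + (78) = 250
Area = |Σ|/2 = 125.
Hole:
Apply Gauss's area formula: 2A = Σ (x_i·y_{i+1} − x_{i+1}·y_i), indices taken mod 3.
Σ = (37) + (-5) + (-25) = 7
Area = |Σ|/2 = 3.5.
Net area = 125 − 3.5 = 121.5.

121.5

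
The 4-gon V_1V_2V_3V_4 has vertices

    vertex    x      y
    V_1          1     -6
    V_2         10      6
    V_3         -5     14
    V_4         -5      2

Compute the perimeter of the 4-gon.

54

|V_1V_2| = √((9)² + (12)²) = √225 = 15
|V_2V_3| = √((-15)² + (8)²) = √289 = 17
|V_3V_4| = √((0)² + (-12)²) = √144 = 12
|V_4V_1| = √((6)² + (-8)²) = √100 = 10
Perimeter = 15 + 17 + 12 + 10 = 54.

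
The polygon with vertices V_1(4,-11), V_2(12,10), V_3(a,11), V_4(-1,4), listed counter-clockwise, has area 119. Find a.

12

The doubled signed area Σ (x_i y_{i+1} − x_{i+1} y_i) is linear in a.
With a=0 it equals 310; the coefficient of a is -6 (from the two edges through V_3).
So -6·a + 310 = 2·119 = 238 ⇒ a = 12.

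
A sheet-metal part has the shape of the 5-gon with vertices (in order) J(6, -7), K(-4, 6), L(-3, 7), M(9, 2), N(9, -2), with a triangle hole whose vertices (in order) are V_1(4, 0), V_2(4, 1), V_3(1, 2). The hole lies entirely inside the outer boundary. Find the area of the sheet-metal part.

Outer boundary:
Apply the shoelace formula: 2A = Σ (x_i·y_{i+1} − x_{i+1}·y_i), indices taken mod 5.
Σ = (8) + (-10) + (-69) + (-36) + (-51) = -158
Area = |Σ|/2 = 79.
Hole:
Σ = (4) + (7) + (-8) = 3
Area = |Σ|/2 = 1.5.
Net area = 79 − 1.5 = 77.5.

77.5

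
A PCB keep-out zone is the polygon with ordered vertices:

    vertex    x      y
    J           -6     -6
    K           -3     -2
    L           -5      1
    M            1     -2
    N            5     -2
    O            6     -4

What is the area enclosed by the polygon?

35

Apply the shoelace (surveyor's) formula: 2A = Σ (x_i·y_{i+1} − x_{i+1}·y_i), indices taken mod 6.
Cross-terms: -6, -13, 9, 8, -8, -60  ⇒  Σ = -70
Area = |Σ|/2 = 35.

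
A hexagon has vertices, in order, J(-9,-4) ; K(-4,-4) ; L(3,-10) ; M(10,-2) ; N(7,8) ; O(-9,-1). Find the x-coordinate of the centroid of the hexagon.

43/24

Apply the surveyor's formula. First the cross-terms c_i = x_i·y_{i+1} − x_{i+1}·y_i:
  20, 52, 94, 94, 65, 27  ⇒  2A = 352, A = 176.
Then Σ (x_i + x_{i+1})·c_i = 1892, so x̄ = 1892 / (6·176) = 43/24.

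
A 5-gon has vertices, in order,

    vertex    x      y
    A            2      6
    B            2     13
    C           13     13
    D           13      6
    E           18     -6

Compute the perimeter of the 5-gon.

58

|AB| = √((0)² + (7)²) = √49 = 7
|BC| = √((11)² + (0)²) = √121 = 11
|CD| = √((0)² + (-7)²) = √49 = 7
|DE| = √((5)² + (-12)²) = √169 = 13
|EA| = √((-16)² + (12)²) = √400 = 20
Perimeter = 7 + 11 + 7 + 13 + 20 = 58.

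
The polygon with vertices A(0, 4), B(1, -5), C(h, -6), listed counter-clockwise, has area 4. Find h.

Write out the shoelace sum; only the two edges meeting at C involve h:
2·Area = [(1·(-6) − h·(-5)) + (h·4 − 0·(-6))] + -4
       = 9·h + -10 = 8
⇒ h = 2.

2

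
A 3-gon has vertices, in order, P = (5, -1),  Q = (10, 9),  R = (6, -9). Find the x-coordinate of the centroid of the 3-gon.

7

Apply the shoelace formula. First the cross-terms c_i = x_i·y_{i+1} − x_{i+1}·y_i:
  55, -144, 39  ⇒  2A = -50, A = -25.
Then Σ (x_i + x_{i+1})·c_i = -1050, so x̄ = -1050 / (6·(-25)) = 7.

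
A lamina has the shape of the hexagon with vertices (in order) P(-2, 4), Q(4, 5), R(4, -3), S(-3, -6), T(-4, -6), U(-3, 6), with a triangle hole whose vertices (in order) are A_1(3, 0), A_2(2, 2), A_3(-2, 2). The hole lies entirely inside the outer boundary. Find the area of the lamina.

Outer boundary:
Cross-terms: -26, -32, -33, -6, -42, 0  ⇒  Σ = -139
Area = |Σ|/2 = 69.5.
Hole:
Apply Gauss's area formula: 2A = Σ (x_i·y_{i+1} − x_{i+1}·y_i), indices taken mod 3.
Σ = (6) + (8) + (-6) = 8
Area = |Σ|/2 = 4.
Net area = 69.5 − 4 = 65.5.

65.5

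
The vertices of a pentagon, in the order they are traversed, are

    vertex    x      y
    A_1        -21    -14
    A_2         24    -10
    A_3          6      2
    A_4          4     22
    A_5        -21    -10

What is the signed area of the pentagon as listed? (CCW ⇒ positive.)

642

Apply Gauss's area formula: 2A = Σ (x_i·y_{i+1} − x_{i+1}·y_i), indices taken mod 5.
Σ = (546) + (108) + (124) + (422) + (84) = 1284
Signed area = Σ/2 = 642 (positive ⇒ counter-clockwise traversal).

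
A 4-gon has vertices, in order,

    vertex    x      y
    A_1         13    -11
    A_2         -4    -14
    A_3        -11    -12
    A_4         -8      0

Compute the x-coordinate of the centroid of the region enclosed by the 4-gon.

-91/51

Apply Gauss's area formula. First the cross-terms c_i = x_i·y_{i+1} − x_{i+1}·y_i:
  -226, -106, -96, 88  ⇒  2A = -340, A = -170.
Then Σ (x_i + x_{i+1})·c_i = 1820, so x̄ = 1820 / (6·(-170)) = -91/51.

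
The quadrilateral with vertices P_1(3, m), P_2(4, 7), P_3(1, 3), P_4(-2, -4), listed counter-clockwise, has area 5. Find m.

5

The doubled signed area Σ (x_i y_{i+1} − x_{i+1} y_i) is linear in m.
With m=0 it equals 40; the coefficient of m is -6 (from the two edges through P_1).
So -6·m + 40 = 2·5 = 10 ⇒ m = 5.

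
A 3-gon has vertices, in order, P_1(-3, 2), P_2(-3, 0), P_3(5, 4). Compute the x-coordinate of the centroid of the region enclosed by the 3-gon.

-1/3

Apply the shoelace formula. First the cross-terms c_i = x_i·y_{i+1} − x_{i+1}·y_i:
  6, -12, 22  ⇒  2A = 16, A = 8.
Then Σ (x_i + x_{i+1})·c_i = -16, so x̄ = -16 / (6·8) = -1/3.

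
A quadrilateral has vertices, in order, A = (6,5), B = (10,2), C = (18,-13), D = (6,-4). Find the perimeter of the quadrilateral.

|AB| = √((4)² + (-3)²) = √25 = 5
|BC| = √((8)² + (-15)²) = √289 = 17
|CD| = √((-12)² + (9)²) = √225 = 15
|DA| = √((0)² + (9)²) = √81 = 9
Perimeter = 5 + 17 + 15 + 9 = 46.

46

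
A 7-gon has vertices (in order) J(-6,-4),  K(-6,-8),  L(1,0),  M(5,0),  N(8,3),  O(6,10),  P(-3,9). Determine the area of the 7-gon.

Apply the shoelace formula: 2A = Σ (x_i·y_{i+1} − x_{i+1}·y_i), indices taken mod 7.
Cross-terms: 24, 8, 0, 15, 62, 84, 66  ⇒  Σ = 259
Area = |Σ|/2 = 129.5.

129.5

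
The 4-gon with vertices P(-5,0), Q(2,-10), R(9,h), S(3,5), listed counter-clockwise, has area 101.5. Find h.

7

The doubled signed area Σ (x_i y_{i+1} − x_{i+1} y_i) is linear in h.
With h=0 it equals 210; the coefficient of h is -1 (from the two edges through R).
So -1·h + 210 = 2·101.5 = 203 ⇒ h = 7.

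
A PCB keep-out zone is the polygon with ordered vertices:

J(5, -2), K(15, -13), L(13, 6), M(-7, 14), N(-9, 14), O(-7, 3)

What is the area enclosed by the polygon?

273

Σ = (-35) + (259) + (224) + (28) + (71) + (-1) = 546
Area = |Σ|/2 = 273.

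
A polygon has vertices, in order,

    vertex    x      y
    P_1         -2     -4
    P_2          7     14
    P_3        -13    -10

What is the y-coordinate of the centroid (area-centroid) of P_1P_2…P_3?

Apply the shoelace (surveyor's) formula. First the cross-terms c_i = x_i·y_{i+1} − x_{i+1}·y_i:
  0, 112, 32  ⇒  2A = 144, A = 72.
Then Σ (y_i + y_{i+1})·c_i = 0, so ȳ = 0 / (6·72) = 0.

0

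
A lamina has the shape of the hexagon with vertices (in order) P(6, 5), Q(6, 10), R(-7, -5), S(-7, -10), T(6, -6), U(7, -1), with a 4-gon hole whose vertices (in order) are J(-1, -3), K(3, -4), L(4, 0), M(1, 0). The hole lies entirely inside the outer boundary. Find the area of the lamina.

Outer boundary:
Apply the shoelace formula: 2A = Σ (x_i·y_{i+1} − x_{i+1}·y_i), indices taken mod 6.
Cross-terms: 30, 40, 35, 102, 36, 41  ⇒  Σ = 284
Area = |Σ|/2 = 142.
Hole:
J→K: (-1)(-4) − (3)(-3) = 13
K→L: (3)(0) − (4)(-4) = 16
L→M: (4)(0) − (1)(0) = 0
M→J: (1)(-3) − (-1)(0) = -3
Σ = 26
Area = |Σ|/2 = 13.
Net area = 142 − 13 = 129.

129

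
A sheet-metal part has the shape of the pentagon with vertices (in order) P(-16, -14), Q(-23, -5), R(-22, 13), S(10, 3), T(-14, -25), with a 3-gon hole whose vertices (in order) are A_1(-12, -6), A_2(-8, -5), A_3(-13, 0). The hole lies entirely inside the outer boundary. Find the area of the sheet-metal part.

617

Outer boundary:
Σ = (-242) + (-409) + (-196) + (-208) + (-204) = -1259
Area = |Σ|/2 = 629.5.
Hole:
Cross-terms: 12, -65, 78  ⇒  Σ = 25
Area = |Σ|/2 = 12.5.
Net area = 629.5 − 12.5 = 617.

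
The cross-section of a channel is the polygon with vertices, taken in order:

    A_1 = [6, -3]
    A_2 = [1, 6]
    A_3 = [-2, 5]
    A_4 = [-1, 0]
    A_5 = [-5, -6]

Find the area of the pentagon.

59

Apply the shoelace formula: 2A = Σ (x_i·y_{i+1} − x_{i+1}·y_i), indices taken mod 5.
Σ = (39) + (17) + (5) + (6) + (51) = 118
Area = |Σ|/2 = 59.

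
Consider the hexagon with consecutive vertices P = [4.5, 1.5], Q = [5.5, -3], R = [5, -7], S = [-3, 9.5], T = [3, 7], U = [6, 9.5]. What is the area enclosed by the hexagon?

Apply the surveyor's formula: 2A = Σ (x_i·y_{i+1} − x_{i+1}·y_i), indices taken mod 6.
Σ = (-21.75) + (-23.5) + (26.5) + (-49.5) + (-13.5) + (-33.75) = -115.5
Area = |Σ|/2 = 57.75.

57.75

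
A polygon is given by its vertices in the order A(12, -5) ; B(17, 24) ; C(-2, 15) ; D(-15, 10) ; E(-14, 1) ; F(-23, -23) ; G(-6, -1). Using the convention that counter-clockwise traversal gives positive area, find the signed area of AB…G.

639

Apply the shoelace formula: 2A = Σ (x_i·y_{i+1} − x_{i+1}·y_i), indices taken mod 7.
A→B: (12)(24) − (17)(-5) = 373
B→C: (17)(15) − (-2)(24) = 303
C→D: (-2)(10) − (-15)(15) = 205
D→E: (-15)(1) − (-14)(10) = 125
E→F: (-14)(-23) − (-23)(1) = 345
F→G: (-23)(-1) − (-6)(-23) = -115
G→A: (-6)(-5) − (12)(-1) = 42
Σ = 1278
Signed area = Σ/2 = 639 (positive ⇒ counter-clockwise traversal).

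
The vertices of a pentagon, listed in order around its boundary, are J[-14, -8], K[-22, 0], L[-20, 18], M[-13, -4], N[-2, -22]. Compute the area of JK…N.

136

Apply the surveyor's formula: 2A = Σ (x_i·y_{i+1} − x_{i+1}·y_i), indices taken mod 5.
J→K: (-14)(0) − (-22)(-8) = -176
K→L: (-22)(18) − (-20)(0) = -396
L→M: (-20)(-4) − (-13)(18) = 314
M→N: (-13)(-22) − (-2)(-4) = 278
N→J: (-2)(-8) − (-14)(-22) = -292
Σ = -272
Area = |Σ|/2 = 136.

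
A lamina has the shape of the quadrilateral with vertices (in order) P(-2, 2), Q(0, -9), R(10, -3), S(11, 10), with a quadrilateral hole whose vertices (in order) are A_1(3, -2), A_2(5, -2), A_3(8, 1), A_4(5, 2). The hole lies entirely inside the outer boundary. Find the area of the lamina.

131.5

Outer boundary:
Σ = (18) + (90) + (133) + (42) = 283
Area = |Σ|/2 = 141.5.
Hole:
A_1→A_2: (3)(-2) − (5)(-2) = 4
A_2→A_3: (5)(1) − (8)(-2) = 21
A_3→A_4: (8)(2) − (5)(1) = 11
A_4→A_1: (5)(-2) − (3)(2) = -16
Σ = 20
Area = |Σ|/2 = 10.
Net area = 141.5 − 10 = 131.5.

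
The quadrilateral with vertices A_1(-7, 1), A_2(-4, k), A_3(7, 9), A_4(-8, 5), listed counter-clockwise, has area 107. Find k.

The doubled signed area Σ (x_i y_{i+1} − x_{i+1} y_i) is linear in k.
With k=0 it equals 102; the coefficient of k is -14 (from the two edges through A_2).
So -14·k + 102 = 2·107 = 214 ⇒ k = -8.

-8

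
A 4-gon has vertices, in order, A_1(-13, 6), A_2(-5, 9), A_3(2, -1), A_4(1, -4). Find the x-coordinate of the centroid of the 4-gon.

Apply the surveyor's formula. First the cross-terms c_i = x_i·y_{i+1} − x_{i+1}·y_i:
  -87, -13, -7, -46  ⇒  2A = -153, A = -76.5.
Then Σ (x_i + x_{i+1})·c_i = 2136, so x̄ = 2136 / (6·(-76.5)) = -712/153.

-712/153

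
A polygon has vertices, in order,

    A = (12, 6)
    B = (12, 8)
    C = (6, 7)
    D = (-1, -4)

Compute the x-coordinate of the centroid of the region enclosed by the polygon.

1601/255

Apply the shoelace (surveyor's) formula. First the cross-terms c_i = x_i·y_{i+1} − x_{i+1}·y_i:
  24, 36, -17, 42  ⇒  2A = 85, A = 42.5.
Then Σ (x_i + x_{i+1})·c_i = 1601, so x̄ = 1601 / (6·42.5) = 1601/255.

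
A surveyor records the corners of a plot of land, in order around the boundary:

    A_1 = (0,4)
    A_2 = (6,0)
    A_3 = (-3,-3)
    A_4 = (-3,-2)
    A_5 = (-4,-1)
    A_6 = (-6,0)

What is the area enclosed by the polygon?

40

Apply the shoelace formula: 2A = Σ (x_i·y_{i+1} − x_{i+1}·y_i), indices taken mod 6.
Σ = (-24) + (-18) + (-3) + (-5) + (-6) + (-24) = -80
Area = |Σ|/2 = 40.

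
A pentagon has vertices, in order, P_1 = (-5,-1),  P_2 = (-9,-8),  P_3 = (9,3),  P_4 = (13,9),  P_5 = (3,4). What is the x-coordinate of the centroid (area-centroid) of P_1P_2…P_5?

107/60

Apply the shoelace (surveyor's) formula. First the cross-terms c_i = x_i·y_{i+1} − x_{i+1}·y_i:
  31, 45, 42, 25, 17  ⇒  2A = 160, A = 80.
Then Σ (x_i + x_{i+1})·c_i = 856, so x̄ = 856 / (6·80) = 107/60.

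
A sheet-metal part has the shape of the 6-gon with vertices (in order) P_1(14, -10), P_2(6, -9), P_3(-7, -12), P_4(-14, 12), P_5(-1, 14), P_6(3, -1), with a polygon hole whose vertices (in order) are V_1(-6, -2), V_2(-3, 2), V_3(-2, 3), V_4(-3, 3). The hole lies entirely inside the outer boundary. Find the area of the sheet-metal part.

345

Outer boundary:
Σ = (-66) + (-135) + (-252) + (-184) + (-41) + (-16) = -694
Area = |Σ|/2 = 347.
Hole:
Cross-terms: -18, -5, 3, 24  ⇒  Σ = 4
Area = |Σ|/2 = 2.
Net area = 347 − 2 = 345.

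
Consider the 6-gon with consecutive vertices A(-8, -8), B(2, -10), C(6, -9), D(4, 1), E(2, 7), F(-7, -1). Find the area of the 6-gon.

150.5

Σ = (96) + (42) + (42) + (26) + (47) + (48) = 301
Area = |Σ|/2 = 150.5.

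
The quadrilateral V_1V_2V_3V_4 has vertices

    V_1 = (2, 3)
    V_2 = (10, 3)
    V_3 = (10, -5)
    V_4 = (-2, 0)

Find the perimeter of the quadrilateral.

|V_1V_2| = √((8)² + (0)²) = √64 = 8
|V_2V_3| = √((0)² + (-8)²) = √64 = 8
|V_3V_4| = √((-12)² + (5)²) = √169 = 13
|V_4V_1| = √((4)² + (3)²) = √25 = 5
Perimeter = 8 + 8 + 13 + 5 = 34.

34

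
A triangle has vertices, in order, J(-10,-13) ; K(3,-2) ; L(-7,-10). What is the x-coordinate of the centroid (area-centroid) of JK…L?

-14/3

Apply the surveyor's formula. First the cross-terms c_i = x_i·y_{i+1} − x_{i+1}·y_i:
  59, -44, -9  ⇒  2A = 6, A = 3.
Then Σ (x_i + x_{i+1})·c_i = -84, so x̄ = -84 / (6·3) = -14/3.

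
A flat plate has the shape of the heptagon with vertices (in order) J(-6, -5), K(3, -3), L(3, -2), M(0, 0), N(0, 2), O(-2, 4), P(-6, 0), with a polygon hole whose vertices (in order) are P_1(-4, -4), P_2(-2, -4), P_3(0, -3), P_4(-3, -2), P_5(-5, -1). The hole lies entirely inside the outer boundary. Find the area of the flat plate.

Outer boundary:
Cross-terms: 33, 3, 0, 0, 4, 24, 30  ⇒  Σ = 94
Area = |Σ|/2 = 47.
Hole:
P_1→P_2: (-4)(-4) − (-2)(-4) = 8
P_2→P_3: (-2)(-3) − (0)(-4) = 6
P_3→P_4: (0)(-2) − (-3)(-3) = -9
P_4→P_5: (-3)(-1) − (-5)(-2) = -7
P_5→P_1: (-5)(-4) − (-4)(-1) = 16
Σ = 14
Area = |Σ|/2 = 7.
Net area = 47 − 7 = 40.

40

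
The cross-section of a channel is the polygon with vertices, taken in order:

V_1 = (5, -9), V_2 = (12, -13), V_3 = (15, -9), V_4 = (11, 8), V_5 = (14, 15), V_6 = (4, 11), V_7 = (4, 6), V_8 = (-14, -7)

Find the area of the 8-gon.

Apply Gauss's area formula: 2A = Σ (x_i·y_{i+1} − x_{i+1}·y_i), indices taken mod 8.
Σ = (43) + (87) + (219) + (53) + (94) + (-20) + (56) + (161) = 693
Area = |Σ|/2 = 346.5.

346.5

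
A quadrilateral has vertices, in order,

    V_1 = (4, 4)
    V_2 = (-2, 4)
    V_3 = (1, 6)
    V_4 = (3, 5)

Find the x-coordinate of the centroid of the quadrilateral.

Apply the surveyor's formula. First the cross-terms c_i = x_i·y_{i+1} − x_{i+1}·y_i:
  24, -16, -13, -8  ⇒  2A = -13, A = -6.5.
Then Σ (x_i + x_{i+1})·c_i = -44, so x̄ = -44 / (6·(-6.5)) = 44/39.

44/39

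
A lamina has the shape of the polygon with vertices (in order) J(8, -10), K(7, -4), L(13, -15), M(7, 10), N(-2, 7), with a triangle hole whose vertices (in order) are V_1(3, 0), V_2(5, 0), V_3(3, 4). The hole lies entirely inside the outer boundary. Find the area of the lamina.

122.5

Outer boundary:
J→K: (8)(-4) − (7)(-10) = 38
K→L: (7)(-15) − (13)(-4) = -53
L→M: (13)(10) − (7)(-15) = 235
M→N: (7)(7) − (-2)(10) = 69
N→J: (-2)(-10) − (8)(7) = -36
Σ = 253
Area = |Σ|/2 = 126.5.
Hole:
Apply the shoelace (surveyor's) formula: 2A = Σ (x_i·y_{i+1} − x_{i+1}·y_i), indices taken mod 3.
Cross-terms: 0, 20, -12  ⇒  Σ = 8
Area = |Σ|/2 = 4.
Net area = 126.5 − 4 = 122.5.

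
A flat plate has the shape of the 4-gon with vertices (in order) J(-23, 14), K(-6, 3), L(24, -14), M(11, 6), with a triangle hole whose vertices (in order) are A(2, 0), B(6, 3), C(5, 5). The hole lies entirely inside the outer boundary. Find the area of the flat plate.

303

Outer boundary:
Apply the surveyor's formula: 2A = Σ (x_i·y_{i+1} − x_{i+1}·y_i), indices taken mod 4.
Σ = (15) + (12) + (298) + (292) = 617
Area = |Σ|/2 = 308.5.
Hole:
Σ = (6) + (15) + (-10) = 11
Area = |Σ|/2 = 5.5.
Net area = 308.5 − 5.5 = 303.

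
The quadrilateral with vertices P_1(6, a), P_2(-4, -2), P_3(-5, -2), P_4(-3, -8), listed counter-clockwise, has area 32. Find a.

-4

The doubled signed area Σ (x_i y_{i+1} − x_{i+1} y_i) is linear in a.
With a=0 it equals 68; the coefficient of a is 1 (from the two edges through P_1).
So 1·a + 68 = 2·32 = 64 ⇒ a = -4.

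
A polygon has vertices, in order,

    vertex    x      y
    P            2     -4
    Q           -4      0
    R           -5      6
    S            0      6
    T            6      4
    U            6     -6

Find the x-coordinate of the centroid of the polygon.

Apply the surveyor's formula. First the cross-terms c_i = x_i·y_{i+1} − x_{i+1}·y_i:
  -16, -24, -30, -36, -60, -12  ⇒  2A = -178, A = -89.
Then Σ (x_i + x_{i+1})·c_i = -634, so x̄ = -634 / (6·(-89)) = 317/267.

317/267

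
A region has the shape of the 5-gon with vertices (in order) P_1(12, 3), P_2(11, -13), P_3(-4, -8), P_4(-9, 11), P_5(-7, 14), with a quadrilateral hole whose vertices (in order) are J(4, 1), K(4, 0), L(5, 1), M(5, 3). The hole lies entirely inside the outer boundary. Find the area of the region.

340

Outer boundary:
Cross-terms: -189, -140, -116, -49, -189  ⇒  Σ = -683
Area = |Σ|/2 = 341.5.
Hole:
Apply Gauss's area formula: 2A = Σ (x_i·y_{i+1} − x_{i+1}·y_i), indices taken mod 4.
J→K: (4)(0) − (4)(1) = -4
K→L: (4)(1) − (5)(0) = 4
L→M: (5)(3) − (5)(1) = 10
M→J: (5)(1) − (4)(3) = -7
Σ = 3
Area = |Σ|/2 = 1.5.
Net area = 341.5 − 1.5 = 340.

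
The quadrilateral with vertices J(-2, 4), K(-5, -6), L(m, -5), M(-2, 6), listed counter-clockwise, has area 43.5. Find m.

3

The doubled signed area Σ (x_i y_{i+1} − x_{i+1} y_i) is linear in m.
With m=0 it equals 51; the coefficient of m is 12 (from the two edges through L).
So 12·m + 51 = 2·43.5 = 87 ⇒ m = 3.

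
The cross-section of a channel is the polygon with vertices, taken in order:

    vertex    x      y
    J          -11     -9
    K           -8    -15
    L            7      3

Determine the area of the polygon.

J→K: (-11)(-15) − (-8)(-9) = 93
K→L: (-8)(3) − (7)(-15) = 81
L→J: (7)(-9) − (-11)(3) = -30
Σ = 144
Area = |Σ|/2 = 72.

72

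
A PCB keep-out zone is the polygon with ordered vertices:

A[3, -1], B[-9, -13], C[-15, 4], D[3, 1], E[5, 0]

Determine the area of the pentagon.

Apply the shoelace formula: 2A = Σ (x_i·y_{i+1} − x_{i+1}·y_i), indices taken mod 5.
Σ = (-48) + (-231) + (-27) + (-5) + (-5) = -316
Area = |Σ|/2 = 158.

158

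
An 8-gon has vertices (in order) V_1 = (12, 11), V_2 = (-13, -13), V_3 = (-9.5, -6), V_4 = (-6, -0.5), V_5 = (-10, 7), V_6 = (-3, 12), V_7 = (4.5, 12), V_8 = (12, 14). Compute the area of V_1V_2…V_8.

Apply Gauss's area formula: 2A = Σ (x_i·y_{i+1} − x_{i+1}·y_i), indices taken mod 8.
Σ = (-13) + (-45.5) + (-31.25) + (-47) + (-99) + (-90) + (-81) + (-36) = -442.75
Area = |Σ|/2 = 221.375.

221.375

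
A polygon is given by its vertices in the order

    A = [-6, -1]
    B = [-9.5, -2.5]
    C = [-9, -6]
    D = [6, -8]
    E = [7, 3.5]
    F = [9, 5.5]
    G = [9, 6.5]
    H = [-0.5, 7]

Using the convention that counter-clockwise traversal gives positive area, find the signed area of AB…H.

Σ = (5.5) + (34.5) + (108) + (77) + (7) + (9) + (66.25) + (42.5) = 349.75
Signed area = Σ/2 = 174.875 (positive ⇒ counter-clockwise traversal).

174.875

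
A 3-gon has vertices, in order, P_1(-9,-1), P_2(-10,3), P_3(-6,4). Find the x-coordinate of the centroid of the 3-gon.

Apply the shoelace (surveyor's) formula. First the cross-terms c_i = x_i·y_{i+1} − x_{i+1}·y_i:
  -37, -22, 42  ⇒  2A = -17, A = -8.5.
Then Σ (x_i + x_{i+1})·c_i = 425, so x̄ = 425 / (6·(-8.5)) = -25/3.

-25/3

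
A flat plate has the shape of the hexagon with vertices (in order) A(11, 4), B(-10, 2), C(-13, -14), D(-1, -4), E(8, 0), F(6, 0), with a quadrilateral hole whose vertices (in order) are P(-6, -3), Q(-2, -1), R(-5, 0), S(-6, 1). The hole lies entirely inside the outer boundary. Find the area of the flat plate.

Outer boundary:
A→B: (11)(2) − (-10)(4) = 62
B→C: (-10)(-14) − (-13)(2) = 166
C→D: (-13)(-4) − (-1)(-14) = 38
D→E: (-1)(0) − (8)(-4) = 32
E→F: (8)(0) − (6)(0) = 0
F→A: (6)(4) − (11)(0) = 24
Σ = 322
Area = |Σ|/2 = 161.
Hole:
Apply the shoelace (surveyor's) formula: 2A = Σ (x_i·y_{i+1} − x_{i+1}·y_i), indices taken mod 4.
Σ = (0) + (-5) + (-5) + (24) = 14
Area = |Σ|/2 = 7.
Net area = 161 − 7 = 154.

154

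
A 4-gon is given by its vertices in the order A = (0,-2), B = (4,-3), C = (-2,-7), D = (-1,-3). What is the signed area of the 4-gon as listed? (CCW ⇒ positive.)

Apply the shoelace formula: 2A = Σ (x_i·y_{i+1} − x_{i+1}·y_i), indices taken mod 4.
A→B: (0)(-3) − (4)(-2) = 8
B→C: (4)(-7) − (-2)(-3) = -34
C→D: (-2)(-3) − (-1)(-7) = -1
D→A: (-1)(-2) − (0)(-3) = 2
Σ = -25
Signed area = Σ/2 = -12.5 (negative ⇒ clockwise traversal).

-12.5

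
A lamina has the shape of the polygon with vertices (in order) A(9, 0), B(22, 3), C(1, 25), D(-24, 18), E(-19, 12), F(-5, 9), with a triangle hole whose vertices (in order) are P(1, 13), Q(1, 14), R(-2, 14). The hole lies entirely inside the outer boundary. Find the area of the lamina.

Outer boundary:
A→B: (9)(3) − (22)(0) = 27
B→C: (22)(25) − (1)(3) = 547
C→D: (1)(18) − (-24)(25) = 618
D→E: (-24)(12) − (-19)(18) = 54
E→F: (-19)(9) − (-5)(12) = -111
F→A: (-5)(0) − (9)(9) = -81
Σ = 1054
Area = |Σ|/2 = 527.
Hole:
Apply the shoelace formula: 2A = Σ (x_i·y_{i+1} − x_{i+1}·y_i), indices taken mod 3.
Cross-terms: 1, 42, -40  ⇒  Σ = 3
Area = |Σ|/2 = 1.5.
Net area = 527 − 1.5 = 525.5.

525.5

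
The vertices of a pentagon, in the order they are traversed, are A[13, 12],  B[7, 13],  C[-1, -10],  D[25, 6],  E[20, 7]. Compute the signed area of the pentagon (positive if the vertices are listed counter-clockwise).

238

Apply the surveyor's formula: 2A = Σ (x_i·y_{i+1} − x_{i+1}·y_i), indices taken mod 5.
Cross-terms: 85, -57, 244, 55, 149  ⇒  Σ = 476
Signed area = Σ/2 = 238 (positive ⇒ counter-clockwise traversal).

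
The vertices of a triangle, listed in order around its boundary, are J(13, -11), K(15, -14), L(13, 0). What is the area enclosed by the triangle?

11

J→K: (13)(-14) − (15)(-11) = -17
K→L: (15)(0) − (13)(-14) = 182
L→J: (13)(-11) − (13)(0) = -143
Σ = 22
Area = |Σ|/2 = 11.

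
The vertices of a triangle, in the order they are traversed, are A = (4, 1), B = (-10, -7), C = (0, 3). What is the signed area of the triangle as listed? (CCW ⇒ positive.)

Σ = (-18) + (-30) + (-12) = -60
Signed area = Σ/2 = -30 (negative ⇒ clockwise traversal).

-30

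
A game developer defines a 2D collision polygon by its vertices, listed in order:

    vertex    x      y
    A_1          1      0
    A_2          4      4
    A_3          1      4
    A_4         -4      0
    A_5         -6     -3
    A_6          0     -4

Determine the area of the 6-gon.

Apply the surveyor's formula: 2A = Σ (x_i·y_{i+1} − x_{i+1}·y_i), indices taken mod 6.
Σ = (4) + (12) + (16) + (12) + (24) + (4) = 72
Area = |Σ|/2 = 36.

36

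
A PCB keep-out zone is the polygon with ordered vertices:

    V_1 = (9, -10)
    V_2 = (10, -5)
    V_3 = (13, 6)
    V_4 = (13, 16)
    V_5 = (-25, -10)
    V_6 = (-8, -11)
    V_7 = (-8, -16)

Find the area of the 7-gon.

519.5

Apply the shoelace (surveyor's) formula: 2A = Σ (x_i·y_{i+1} − x_{i+1}·y_i), indices taken mod 7.
V_1→V_2: (9)(-5) − (10)(-10) = 55
V_2→V_3: (10)(6) − (13)(-5) = 125
V_3→V_4: (13)(16) − (13)(6) = 130
V_4→V_5: (13)(-10) − (-25)(16) = 270
V_5→V_6: (-25)(-11) − (-8)(-10) = 195
V_6→V_7: (-8)(-16) − (-8)(-11) = 40
V_7→V_1: (-8)(-10) − (9)(-16) = 224
Σ = 1039
Area = |Σ|/2 = 519.5.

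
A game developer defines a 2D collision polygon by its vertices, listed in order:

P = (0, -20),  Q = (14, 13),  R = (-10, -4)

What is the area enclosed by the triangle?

277

Σ = (280) + (74) + (200) = 554
Area = |Σ|/2 = 277.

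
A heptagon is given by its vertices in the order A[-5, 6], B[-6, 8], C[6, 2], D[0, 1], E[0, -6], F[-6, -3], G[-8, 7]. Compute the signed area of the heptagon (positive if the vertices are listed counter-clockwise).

Apply the surveyor's formula: 2A = Σ (x_i·y_{i+1} − x_{i+1}·y_i), indices taken mod 7.
Cross-terms: -4, -60, 6, 0, -36, -66, -13  ⇒  Σ = -173
Signed area = Σ/2 = -86.5 (negative ⇒ clockwise traversal).

-86.5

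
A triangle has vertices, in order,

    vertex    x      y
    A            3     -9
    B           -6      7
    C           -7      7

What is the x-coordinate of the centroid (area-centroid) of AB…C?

-10/3

Apply the surveyor's formula. First the cross-terms c_i = x_i·y_{i+1} − x_{i+1}·y_i:
  -33, 7, 42  ⇒  2A = 16, A = 8.
Then Σ (x_i + x_{i+1})·c_i = -160, so x̄ = -160 / (6·8) = -10/3.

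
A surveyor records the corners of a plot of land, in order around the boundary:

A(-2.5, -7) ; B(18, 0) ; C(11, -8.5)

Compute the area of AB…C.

62.625

Apply the shoelace formula: 2A = Σ (x_i·y_{i+1} − x_{i+1}·y_i), indices taken mod 3.
A→B: (-2.5)(0) − (18)(-7) = 126
B→C: (18)(-8.5) − (11)(0) = -153
C→A: (11)(-7) − (-2.5)(-8.5) = -98.25
Σ = -125.25
Area = |Σ|/2 = 62.625.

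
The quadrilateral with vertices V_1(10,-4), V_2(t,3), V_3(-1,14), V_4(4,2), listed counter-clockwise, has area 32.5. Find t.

7

The doubled signed area Σ (x_i y_{i+1} − x_{i+1} y_i) is linear in t.
With t=0 it equals -61; the coefficient of t is 18 (from the two edges through V_2).
So 18·t + -61 = 2·32.5 = 65 ⇒ t = 7.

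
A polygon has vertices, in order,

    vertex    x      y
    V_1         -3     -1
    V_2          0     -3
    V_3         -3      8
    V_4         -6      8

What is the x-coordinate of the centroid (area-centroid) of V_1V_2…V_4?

Apply the surveyor's formula. First the cross-terms c_i = x_i·y_{i+1} − x_{i+1}·y_i:
  9, -9, 24, 30  ⇒  2A = 54, A = 27.
Then Σ (x_i + x_{i+1})·c_i = -486, so x̄ = -486 / (6·27) = -3.

-3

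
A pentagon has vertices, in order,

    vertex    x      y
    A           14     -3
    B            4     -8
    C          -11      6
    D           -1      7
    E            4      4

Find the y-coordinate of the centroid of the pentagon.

Apply the surveyor's formula. First the cross-terms c_i = x_i·y_{i+1} − x_{i+1}·y_i:
  -100, -64, -71, -32, -68  ⇒  2A = -335, A = -167.5.
Then Σ (y_i + y_{i+1})·c_i = -115, so ȳ = -115 / (6·(-167.5)) = 23/201.

23/201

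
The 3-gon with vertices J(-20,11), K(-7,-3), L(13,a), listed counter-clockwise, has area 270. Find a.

17

Write out the shoelace sum; only the two edges meeting at L involve a:
2·Area = [((-7)·a − 13·(-3)) + (13·11 − (-20)·a)] + 137
       = 13·a + 319 = 540
⇒ a = 17.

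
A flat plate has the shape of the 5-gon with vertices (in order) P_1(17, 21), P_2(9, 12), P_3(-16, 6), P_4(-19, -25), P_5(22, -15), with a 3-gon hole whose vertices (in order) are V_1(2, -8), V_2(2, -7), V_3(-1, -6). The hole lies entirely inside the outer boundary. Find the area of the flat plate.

1162

Outer boundary:
Σ = (15) + (246) + (514) + (835) + (717) = 2327
Area = |Σ|/2 = 1163.5.
Hole:
Apply the surveyor's formula: 2A = Σ (x_i·y_{i+1} − x_{i+1}·y_i), indices taken mod 3.
Cross-terms: 2, -19, 20  ⇒  Σ = 3
Area = |Σ|/2 = 1.5.
Net area = 1163.5 − 1.5 = 1162.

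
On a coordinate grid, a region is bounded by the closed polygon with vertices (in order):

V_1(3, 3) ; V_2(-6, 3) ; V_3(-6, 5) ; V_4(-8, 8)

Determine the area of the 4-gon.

Apply Gauss's area formula: 2A = Σ (x_i·y_{i+1} − x_{i+1}·y_i), indices taken mod 4.
Cross-terms: 27, -12, -8, -48  ⇒  Σ = -41
Area = |Σ|/2 = 20.5.

20.5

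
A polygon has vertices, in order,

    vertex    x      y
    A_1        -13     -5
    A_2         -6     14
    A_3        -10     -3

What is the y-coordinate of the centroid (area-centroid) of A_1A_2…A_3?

Apply the shoelace (surveyor's) formula. First the cross-terms c_i = x_i·y_{i+1} − x_{i+1}·y_i:
  -212, 158, 11  ⇒  2A = -43, A = -21.5.
Then Σ (y_i + y_{i+1})·c_i = -258, so ȳ = -258 / (6·(-21.5)) = 2.

2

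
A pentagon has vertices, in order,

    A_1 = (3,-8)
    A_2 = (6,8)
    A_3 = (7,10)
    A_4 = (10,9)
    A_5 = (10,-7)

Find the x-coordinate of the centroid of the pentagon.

Apply Gauss's area formula. First the cross-terms c_i = x_i·y_{i+1} − x_{i+1}·y_i:
  72, 4, -37, -160, -59  ⇒  2A = -180, A = -90.
Then Σ (x_i + x_{i+1})·c_i = -3896, so x̄ = -3896 / (6·(-90)) = 974/135.

974/135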